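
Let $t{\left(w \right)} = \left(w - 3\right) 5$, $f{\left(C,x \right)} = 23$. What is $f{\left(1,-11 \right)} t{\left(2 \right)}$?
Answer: $-115$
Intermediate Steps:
$t{\left(w \right)} = -15 + 5 w$ ($t{\left(w \right)} = \left(-3 + w\right) 5 = -15 + 5 w$)
$f{\left(1,-11 \right)} t{\left(2 \right)} = 23 \left(-15 + 5 \cdot 2\right) = 23 \left(-15 + 10\right) = 23 \left(-5\right) = -115$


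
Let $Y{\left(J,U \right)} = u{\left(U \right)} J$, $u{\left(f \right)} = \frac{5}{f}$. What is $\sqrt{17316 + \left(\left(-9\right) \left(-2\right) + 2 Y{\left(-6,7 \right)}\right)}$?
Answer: $\frac{\sqrt{848946}}{7} \approx 131.63$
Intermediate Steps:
$Y{\left(J,U \right)} = \frac{5 J}{U}$ ($Y{\left(J,U \right)} = \frac{5}{U} J = \frac{5 J}{U}$)
$\sqrt{17316 + \left(\left(-9\right) \left(-2\right) + 2 Y{\left(-6,7 \right)}\right)} = \sqrt{17316 + \left(\left(-9\right) \left(-2\right) + 2 \cdot 5 \left(-6\right) \frac{1}{7}\right)} = \sqrt{17316 + \left(18 + 2 \cdot 5 \left(-6\right) \frac{1}{7}\right)} = \sqrt{17316 + \left(18 + 2 \left(- \frac{30}{7}\right)\right)} = \sqrt{17316 + \left(18 - \frac{60}{7}\right)} = \sqrt{17316 + \frac{66}{7}} = \sqrt{\frac{121278}{7}} = \frac{\sqrt{848946}}{7}$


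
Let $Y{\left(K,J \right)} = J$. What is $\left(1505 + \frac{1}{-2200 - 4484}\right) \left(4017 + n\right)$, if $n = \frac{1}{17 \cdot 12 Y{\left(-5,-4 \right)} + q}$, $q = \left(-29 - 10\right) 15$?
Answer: $\frac{14153139799726}{2341071} \approx 6.0456 \cdot 10^{6}$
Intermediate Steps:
$q = -585$ ($q = \left(-39\right) 15 = -585$)
$n = - \frac{1}{1401}$ ($n = \frac{1}{17 \cdot 12 \left(-4\right) - 585} = \frac{1}{204 \left(-4\right) - 585} = \frac{1}{-816 - 585} = \frac{1}{-1401} = - \frac{1}{1401} \approx -0.00071378$)
$\left(1505 + \frac{1}{-2200 - 4484}\right) \left(4017 + n\right) = \left(1505 + \frac{1}{-2200 - 4484}\right) \left(4017 - \frac{1}{1401}\right) = \left(1505 + \frac{1}{-6684}\right) \frac{5627816}{1401} = \left(1505 - \frac{1}{6684}\right) \frac{5627816}{1401} = \frac{10059419}{6684} \cdot \frac{5627816}{1401} = \frac{14153139799726}{2341071}$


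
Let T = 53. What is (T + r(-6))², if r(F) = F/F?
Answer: 2916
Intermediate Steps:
r(F) = 1
(T + r(-6))² = (53 + 1)² = 54² = 2916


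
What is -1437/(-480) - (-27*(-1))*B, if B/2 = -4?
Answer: 35039/160 ≈ 218.99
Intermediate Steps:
B = -8 (B = 2*(-4) = -8)
-1437/(-480) - (-27*(-1))*B = -1437/(-480) - (-27*(-1))*(-8) = -1437*(-1/480) - (-9*(-3))*(-8) = 479/160 - 27*(-8) = 479/160 - 1*(-216) = 479/160 + 216 = 35039/160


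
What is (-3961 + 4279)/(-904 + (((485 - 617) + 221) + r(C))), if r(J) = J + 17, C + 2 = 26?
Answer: -53/129 ≈ -0.41085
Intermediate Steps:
C = 24 (C = -2 + 26 = 24)
r(J) = 17 + J
(-3961 + 4279)/(-904 + (((485 - 617) + 221) + r(C))) = (-3961 + 4279)/(-904 + (((485 - 617) + 221) + (17 + 24))) = 318/(-904 + ((-132 + 221) + 41)) = 318/(-904 + (89 + 41)) = 318/(-904 + 130) = 318/(-774) = 318*(-1/774) = -53/129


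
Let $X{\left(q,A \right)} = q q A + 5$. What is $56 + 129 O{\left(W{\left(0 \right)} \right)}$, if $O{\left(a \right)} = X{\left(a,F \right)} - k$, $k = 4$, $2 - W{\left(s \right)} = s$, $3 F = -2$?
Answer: $-159$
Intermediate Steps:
$F = - \frac{2}{3}$ ($F = \frac{1}{3} \left(-2\right) = - \frac{2}{3} \approx -0.66667$)
$W{\left(s \right)} = 2 - s$
$X{\left(q,A \right)} = 5 + A q^{2}$ ($X{\left(q,A \right)} = q^{2} A + 5 = A q^{2} + 5 = 5 + A q^{2}$)
$O{\left(a \right)} = 1 - \frac{2 a^{2}}{3}$ ($O{\left(a \right)} = \left(5 - \frac{2 a^{2}}{3}\right) - 4 = 1 - \frac{2 a^{2}}{3}$)
$56 + 129 O{\left(W{\left(0 \right)} \right)} = 56 + 129 \left(1 - \frac{2 \left(2 - 0\right)^{2}}{3}\right) = 56 + 129 \left(1 - \frac{2 \left(2 + 0\right)^{2}}{3}\right) = 56 + 129 \left(1 - \frac{2 \cdot 2^{2}}{3}\right) = 56 + 129 \left(1 - \frac{8}{3}\right) = 56 + 129 \left(- \frac{5}{3}\right) = 56 - 215 = -159$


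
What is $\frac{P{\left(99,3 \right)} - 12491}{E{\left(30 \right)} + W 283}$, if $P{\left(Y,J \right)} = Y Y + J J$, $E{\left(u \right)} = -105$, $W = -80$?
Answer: $\frac{2681}{22745} \approx 0.11787$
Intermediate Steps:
$P{\left(Y,J \right)} = J^{2} + Y^{2}$ ($P{\left(Y,J \right)} = Y^{2} + J^{2} = J^{2} + Y^{2}$)
$\frac{P{\left(99,3 \right)} - 12491}{E{\left(30 \right)} + W 283} = \frac{\left(3^{2} + 99^{2}\right) - 12491}{-105 - 22640} = \frac{\left(9 + 9801\right) - 12491}{-105 - 22640} = \frac{9810 - 12491}{-22745} = \left(-2681\right) \left(- \frac{1}{22745}\right) = \frac{2681}{22745}$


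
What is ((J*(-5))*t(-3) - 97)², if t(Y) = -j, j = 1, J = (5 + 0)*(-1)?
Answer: 14884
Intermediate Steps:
J = -5 (J = 5*(-1) = -5)
t(Y) = -1 (t(Y) = -1*1 = -1)
((J*(-5))*t(-3) - 97)² = (-5*(-5)*(-1) - 97)² = (25*(-1) - 97)² = (-25 - 97)² = (-122)² = 14884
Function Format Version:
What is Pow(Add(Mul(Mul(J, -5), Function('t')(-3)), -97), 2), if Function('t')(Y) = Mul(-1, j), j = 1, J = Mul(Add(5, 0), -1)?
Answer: 14884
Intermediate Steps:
J = -5 (J = Mul(5, -1) = -5)
Function('t')(Y) = -1 (Function('t')(Y) = Mul(-1, 1) = -1)
Pow(Add(Mul(Mul(J, -5), Function('t')(-3)), -97), 2) = Pow(Add(Mul(Mul(-5, -5), -1), -97), 2) = Pow(Add(Mul(25, -1), -97), 2) = Pow(Add(-25, -97), 2) = Pow(-122, 2) = 14884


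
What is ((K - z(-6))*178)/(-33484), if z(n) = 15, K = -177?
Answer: 8544/8371 ≈ 1.0207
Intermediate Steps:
((K - z(-6))*178)/(-33484) = ((-177 - 1*15)*178)/(-33484) = ((-177 - 15)*178)*(-1/33484) = -192*178*(-1/33484) = -34176*(-1/33484) = 8544/8371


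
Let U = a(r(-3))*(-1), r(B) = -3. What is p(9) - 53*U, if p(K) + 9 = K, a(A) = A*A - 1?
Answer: 424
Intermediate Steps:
a(A) = -1 + A**2 (a(A) = A**2 - 1 = -1 + A**2)
p(K) = -9 + K
U = -8 (U = (-1 + (-3)**2)*(-1) = (-1 + 9)*(-1) = 8*(-1) = -8)
p(9) - 53*U = (-9 + 9) - 53*(-8) = 0 + 424 = 424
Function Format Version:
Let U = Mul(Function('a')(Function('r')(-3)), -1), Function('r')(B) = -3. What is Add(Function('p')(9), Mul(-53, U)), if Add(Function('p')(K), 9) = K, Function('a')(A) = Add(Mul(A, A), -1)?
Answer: 424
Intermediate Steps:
Function('a')(A) = Add(-1, Pow(A, 2)) (Function('a')(A) = Add(Pow(A, 2), -1) = Add(-1, Pow(A, 2)))
Function('p')(K) = Add(-9, K)
U = -8 (U = Mul(Add(-1, Pow(-3, 2)), -1) = Mul(Add(-1, 9), -1) = Mul(8, -1) = -8)
Add(Function('p')(9), Mul(-53, U)) = Add(Add(-9, 9), Mul(-53, -8)) = Add(0, 424) = 424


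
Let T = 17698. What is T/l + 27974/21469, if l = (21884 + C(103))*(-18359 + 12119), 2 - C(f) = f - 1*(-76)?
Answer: 270624666997/207715151280 ≈ 1.3029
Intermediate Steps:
C(f) = -74 - f (C(f) = 2 - (f - 1*(-76)) = 2 - (f + 76) = 2 - (76 + f) = 2 + (-76 - f) = -74 - f)
l = -135451680 (l = (21884 + (-74 - 1*103))*(-18359 + 12119) = (21884 + (-74 - 103))*(-6240) = (21884 - 177)*(-6240) = 21707*(-6240) = -135451680)
T/l + 27974/21469 = 17698/(-135451680) + 27974/21469 = 17698*(-1/135451680) + 27974*(1/21469) = -8849/67725840 + 27974/21469 = 270624666997/207715151280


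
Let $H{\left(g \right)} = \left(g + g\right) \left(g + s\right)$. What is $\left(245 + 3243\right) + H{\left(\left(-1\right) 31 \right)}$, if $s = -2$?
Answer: $5534$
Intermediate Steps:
$H{\left(g \right)} = 2 g \left(-2 + g\right)$ ($H{\left(g \right)} = \left(g + g\right) \left(g - 2\right) = 2 g \left(-2 + g\right)$)
$\left(245 + 3243\right) + H{\left(\left(-1\right) 31 \right)} = \left(245 + 3243\right) + 2 \left(\left(-1\right) 31\right) \left(-2 - 31\right) = 3488 + 2 \left(-31\right) \left(-2 - 31\right) = 3488 + 2 \left(-31\right) \left(-33\right) = 3488 + 2046 = 5534$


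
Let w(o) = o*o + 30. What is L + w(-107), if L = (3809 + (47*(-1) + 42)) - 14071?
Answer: 1212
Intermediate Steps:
w(o) = 30 + o² (w(o) = o² + 30 = 30 + o²)
L = -10267 (L = (3809 + (-47 + 42)) - 14071 = (3809 - 5) - 14071 = 3804 - 14071 = -10267)
L + w(-107) = -10267 + (30 + (-107)²) = -10267 + (30 + 11449) = -10267 + 11479 = 1212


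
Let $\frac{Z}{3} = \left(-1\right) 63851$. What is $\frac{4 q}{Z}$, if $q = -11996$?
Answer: $\frac{47984}{191553} \approx 0.2505$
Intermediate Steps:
$Z = -191553$ ($Z = 3 \left(\left(-1\right) 63851\right) = 3 \left(-63851\right) = -191553$)
$\frac{4 q}{Z} = \frac{4 \left(-11996\right)}{-191553} = \left(-47984\right) \left(- \frac{1}{191553}\right) = \frac{47984}{191553}$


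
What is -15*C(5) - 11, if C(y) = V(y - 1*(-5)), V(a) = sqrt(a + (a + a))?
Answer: -11 - 15*sqrt(30) ≈ -93.158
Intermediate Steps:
V(a) = sqrt(3)*sqrt(a) (V(a) = sqrt(a + 2*a) = sqrt(3*a) = sqrt(3)*sqrt(a))
C(y) = sqrt(3)*sqrt(5 + y) (C(y) = sqrt(3)*sqrt(y - 1*(-5)) = sqrt(3)*sqrt(y + 5) = sqrt(3)*sqrt(5 + y))
-15*C(5) - 11 = -15*sqrt(15 + 3*5) - 11 = -15*sqrt(15 + 15) - 11 = -15*sqrt(30) - 11 = -11 - 15*sqrt(30)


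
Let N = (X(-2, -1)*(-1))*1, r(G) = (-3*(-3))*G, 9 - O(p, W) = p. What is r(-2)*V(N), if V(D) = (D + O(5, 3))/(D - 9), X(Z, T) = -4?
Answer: 144/5 ≈ 28.800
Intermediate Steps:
O(p, W) = 9 - p
r(G) = 9*G
N = 4 (N = -4*(-1)*1 = 4*1 = 4)
V(D) = (4 + D)/(-9 + D) (V(D) = (D + (9 - 1*5))/(D - 9) = (D + (9 - 5))/(-9 + D) = (D + 4)/(-9 + D) = (4 + D)/(-9 + D))
r(-2)*V(N) = (9*(-2))*((4 + 4)/(-9 + 4)) = -18*8/(-5) = -(-18)*8/5 = -18*(-8/5) = 144/5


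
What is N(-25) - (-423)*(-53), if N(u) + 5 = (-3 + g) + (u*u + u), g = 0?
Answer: -21827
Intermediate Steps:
N(u) = -8 + u + u**2 (N(u) = -5 + ((-3 + 0) + (u*u + u)) = -5 + (-3 + (u**2 + u)) = -5 + (-3 + (u + u**2)) = -5 + (-3 + u + u**2) = -8 + u + u**2)
N(-25) - (-423)*(-53) = (-8 - 25 + (-25)**2) - (-423)*(-53) = (-8 - 25 + 625) - 1*22419 = 592 - 22419 = -21827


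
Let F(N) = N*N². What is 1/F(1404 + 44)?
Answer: 1/3036027392 ≈ 3.2938e-10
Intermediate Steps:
F(N) = N³
1/F(1404 + 44) = 1/((1404 + 44)³) = 1/(1448³) = 1/3036027392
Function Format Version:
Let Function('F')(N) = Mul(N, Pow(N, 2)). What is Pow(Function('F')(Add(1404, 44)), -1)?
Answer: Rational(1, 3036027392) ≈ 3.2938e-10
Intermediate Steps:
Function('F')(N) = Pow(N, 3)
Pow(Function('F')(Add(1404, 44)), -1) = Pow(Pow(Add(1404, 44), 3), -1) = Pow(Pow(1448, 3), -1) = Pow(3036027392, -1) = Rational(1, 3036027392)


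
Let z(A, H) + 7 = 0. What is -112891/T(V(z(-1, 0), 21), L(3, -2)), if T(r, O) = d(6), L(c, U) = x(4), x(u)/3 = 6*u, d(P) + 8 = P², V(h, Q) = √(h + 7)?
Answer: -112891/28 ≈ -4031.8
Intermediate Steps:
z(A, H) = -7 (z(A, H) = -7 + 0 = -7)
V(h, Q) = √(7 + h)
d(P) = -8 + P²
x(u) = 18*u (x(u) = 3*(6*u) = 18*u)
L(c, U) = 72 (L(c, U) = 18*4 = 72)
T(r, O) = 28 (T(r, O) = -8 + 6² = -8 + 36 = 28)
-112891/T(V(z(-1, 0), 21), L(3, -2)) = -112891/28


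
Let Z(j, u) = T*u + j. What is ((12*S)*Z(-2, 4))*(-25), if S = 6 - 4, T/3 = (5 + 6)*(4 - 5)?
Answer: 80400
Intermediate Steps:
T = -33 (T = 3*((5 + 6)*(4 - 5)) = 3*(11*(-1)) = 3*(-11) = -33)
Z(j, u) = j - 33*u (Z(j, u) = -33*u + j = j - 33*u)
S = 2
((12*S)*Z(-2, 4))*(-25) = ((12*2)*(-2 - 33*4))*(-25) = (24*(-2 - 132))*(-25) = (24*(-134))*(-25) = -3216*(-25) = 80400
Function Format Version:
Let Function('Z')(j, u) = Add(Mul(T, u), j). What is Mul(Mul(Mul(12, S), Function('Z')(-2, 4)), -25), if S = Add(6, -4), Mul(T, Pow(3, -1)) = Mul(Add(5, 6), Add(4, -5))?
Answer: 80400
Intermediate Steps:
T = -33 (T = Mul(3, Mul(Add(5, 6), Add(4, -5))) = Mul(3, Mul(11, -1)) = Mul(3, -11) = -33)
Function('Z')(j, u) = Add(j, Mul(-33, u)) (Function('Z')(j, u) = Add(Mul(-33, u), j) = Add(j, Mul(-33, u)))
S = 2
Mul(Mul(Mul(12, S), Function('Z')(-2, 4)), -25) = Mul(Mul(Mul(12, 2), Add(-2, Mul(-33, 4))), -25) = Mul(Mul(24, Add(-2, -132)), -25) = Mul(Mul(24, -134), -25) = Mul(-3216, -25) = 80400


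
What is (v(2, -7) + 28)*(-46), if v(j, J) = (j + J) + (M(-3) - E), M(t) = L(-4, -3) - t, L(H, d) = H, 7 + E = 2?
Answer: -1242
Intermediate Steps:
E = -5 (E = -7 + 2 = -5)
M(t) = -4 - t
v(j, J) = 4 + J + j (v(j, J) = (j + J) + ((-4 - 1*(-3)) - 1*(-5)) = (J + j) + ((-4 + 3) + 5) = (J + j) + (-1 + 5) = (J + j) + 4 = 4 + J + j)
(v(2, -7) + 28)*(-46) = ((4 - 7 + 2) + 28)*(-46) = (-1 + 28)*(-46) = 27*(-46) = -1242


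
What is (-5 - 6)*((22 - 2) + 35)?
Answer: -605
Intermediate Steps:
(-5 - 6)*((22 - 2) + 35) = -11*(20 + 35) = -11*55 = -605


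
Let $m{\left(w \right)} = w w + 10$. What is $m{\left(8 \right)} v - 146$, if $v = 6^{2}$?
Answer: $2518$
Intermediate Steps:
$v = 36$
$m{\left(w \right)} = 10 + w^{2}$ ($m{\left(w \right)} = w^{2} + 10 = 10 + w^{2}$)
$m{\left(8 \right)} v - 146 = \left(10 + 8^{2}\right) 36 - 146 = \left(10 + 64\right) 36 - 146 = 74 \cdot 36 - 146 = 2664 - 146 = 2518$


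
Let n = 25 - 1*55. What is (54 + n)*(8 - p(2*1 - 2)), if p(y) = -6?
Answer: 336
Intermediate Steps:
n = -30 (n = 25 - 55 = -30)
(54 + n)*(8 - p(2*1 - 2)) = (54 - 30)*(8 - 1*(-6)) = 24*(8 + 6) = 24*14 = 336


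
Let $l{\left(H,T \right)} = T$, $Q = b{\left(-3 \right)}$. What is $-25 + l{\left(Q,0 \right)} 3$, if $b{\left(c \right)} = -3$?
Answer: $-25$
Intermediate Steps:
$Q = -3$
$-25 + l{\left(Q,0 \right)} 3 = -25 + 0 \cdot 3 = -25 + 0 = -25$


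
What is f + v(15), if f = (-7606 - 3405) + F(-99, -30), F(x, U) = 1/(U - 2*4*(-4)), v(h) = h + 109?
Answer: -21773/2 ≈ -10887.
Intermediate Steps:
v(h) = 109 + h
F(x, U) = 1/(32 + U) (F(x, U) = 1/(U - 8*(-4)) = 1/(U + 32) = 1/(32 + U))
f = -22021/2 (f = (-7606 - 3405) + 1/(32 - 30) = -11011 + 1/2 = -22021/2 ≈ -11011.)
f + v(15) = -22021/2 + (109 + 15) = -22021/2 + 124 = -21773/2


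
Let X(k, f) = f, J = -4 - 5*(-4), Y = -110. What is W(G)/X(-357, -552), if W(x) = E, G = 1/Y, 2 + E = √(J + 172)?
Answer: 1/276 - √47/276 ≈ -0.021216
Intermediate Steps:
J = 16 (J = -4 + 20 = 16)
E = -2 + 2*√47 (E = -2 + √(16 + 172) = -2 + √188 = -2 + 2*√47 ≈ 11.711)
G = -1/110 (G = 1/(-110) = -1/110 ≈ -0.0090909)
W(x) = -2 + 2*√47
W(G)/X(-357, -552) = (-2 + 2*√47)/(-552) = (-2 + 2*√47)*(-1/552) = 1/276 - √47/276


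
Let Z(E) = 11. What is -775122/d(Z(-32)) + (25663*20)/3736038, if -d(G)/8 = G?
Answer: 723982603379/82192836 ≈ 8808.3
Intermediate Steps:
d(G) = -8*G
-775122/d(Z(-32)) + (25663*20)/3736038 = -775122/((-8*11)) + (25663*20)/3736038 = -775122/(-88) + 513260*(1/3736038) = -775122*(-1/88) + 256630/1868019 = 387561/44 + 256630/1868019 = 723982603379/82192836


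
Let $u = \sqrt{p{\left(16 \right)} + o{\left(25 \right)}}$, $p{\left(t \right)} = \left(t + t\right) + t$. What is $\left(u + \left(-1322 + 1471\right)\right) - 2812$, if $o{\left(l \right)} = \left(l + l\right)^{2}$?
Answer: $-2663 + 14 \sqrt{13} \approx -2612.5$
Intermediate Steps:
$p{\left(t \right)} = 3 t$ ($p{\left(t \right)} = 2 t + t = 3 t$)
$o{\left(l \right)} = 4 l^{2}$ ($o{\left(l \right)} = \left(2 l\right)^{2} = 4 l^{2}$)
$u = 14 \sqrt{13}$ ($u = \sqrt{3 \cdot 16 + 4 \cdot 25^{2}} = \sqrt{48 + 4 \cdot 625} = \sqrt{48 + 2500} = \sqrt{2548} = 14 \sqrt{13} \approx 50.478$)
$\left(u + \left(-1322 + 1471\right)\right) - 2812 = \left(14 \sqrt{13} + \left(-1322 + 1471\right)\right) - 2812 = \left(14 \sqrt{13} + 149\right) - 2812 = \left(149 + 14 \sqrt{13}\right) - 2812 = -2663 + 14 \sqrt{13}$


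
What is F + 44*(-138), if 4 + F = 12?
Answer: -6064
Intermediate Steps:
F = 8 (F = -4 + 12 = 8)
F + 44*(-138) = 8 + 44*(-138) = 8 - 6072 = -6064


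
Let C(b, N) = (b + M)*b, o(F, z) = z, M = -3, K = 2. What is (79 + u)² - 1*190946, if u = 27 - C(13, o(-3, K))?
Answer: -190370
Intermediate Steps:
C(b, N) = b*(-3 + b) (C(b, N) = (b - 3)*b = (-3 + b)*b = b*(-3 + b))
u = -103 (u = 27 - 13*(-3 + 13) = 27 - 13*10 = 27 - 1*130 = 27 - 130 = -103)
(79 + u)² - 1*190946 = (79 - 103)² - 1*190946 = (-24)² - 190946 = 576 - 190946 = -190370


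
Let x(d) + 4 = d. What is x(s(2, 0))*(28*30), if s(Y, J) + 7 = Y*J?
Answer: -9240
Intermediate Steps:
s(Y, J) = -7 + J*Y (s(Y, J) = -7 + Y*J = -7 + J*Y)
x(d) = -4 + d
x(s(2, 0))*(28*30) = (-4 + (-7 + 0*2))*(28*30) = (-4 + (-7 + 0))*840 = (-4 - 7)*840 = -11*840 = -9240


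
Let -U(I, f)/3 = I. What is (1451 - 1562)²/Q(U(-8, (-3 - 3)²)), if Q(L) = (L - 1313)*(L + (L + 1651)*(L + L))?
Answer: -1369/11518504 ≈ -0.00011885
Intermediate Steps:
U(I, f) = -3*I
Q(L) = (-1313 + L)*(L + 2*L*(1651 + L)) (Q(L) = (-1313 + L)*(L + (1651 + L)*(2*L)) = (-1313 + L)*(L + 2*L*(1651 + L)))
(1451 - 1562)²/Q(U(-8, (-3 - 3)²)) = (1451 - 1562)²/(((-3*(-8))*(-4336839 + 2*(-3*(-8))² + 677*(-3*(-8))))) = (-111)²/((24*(-4336839 + 2*24² + 677*24))) = 12321/((24*(-4336839 + 2*576 + 16248))) = 12321/((24*(-4336839 + 1152 + 16248))) = 12321/((24*(-4319439))) = 12321/(-103666536) = 12321*(-1/103666536) = -1369/11518504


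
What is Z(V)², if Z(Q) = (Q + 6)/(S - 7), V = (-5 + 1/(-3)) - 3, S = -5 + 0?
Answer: 49/1296 ≈ 0.037809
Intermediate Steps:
S = -5
V = -25/3 (V = (-5 - ⅓) - 3 = -16/3 - 3 = -25/3 ≈ -8.3333)
Z(Q) = -½ - Q/12 (Z(Q) = (Q + 6)/(-5 - 7) = (6 + Q)/(-12) = (6 + Q)*(-1/12) = -½ - Q/12)
Z(V)² = (-½ - 1/12*(-25/3))² = (-½ + 25/36)² = (7/36)² = 49/1296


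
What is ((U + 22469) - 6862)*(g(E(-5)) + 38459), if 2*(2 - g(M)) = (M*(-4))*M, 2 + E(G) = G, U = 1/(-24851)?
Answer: 14955091029804/24851 ≈ 6.0179e+8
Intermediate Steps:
U = -1/24851 ≈ -4.0240e-5
E(G) = -2 + G
g(M) = 2 + 2*M² (g(M) = 2 - M*(-4)*M/2 = 2 - (-4*M)*M/2 = 2 - (-2)*M² = 2 + 2*M²)
((U + 22469) - 6862)*(g(E(-5)) + 38459) = ((-1/24851 + 22469) - 6862)*((2 + 2*(-2 - 5)²) + 38459) = (558377118/24851 - 6862)*((2 + 2*(-7)²) + 38459) = 387849556*((2 + 2*49) + 38459)/24851 = 387849556*((2 + 98) + 38459)/24851 = 387849556*(100 + 38459)/24851 = (387849556/24851)*38559 = 14955091029804/24851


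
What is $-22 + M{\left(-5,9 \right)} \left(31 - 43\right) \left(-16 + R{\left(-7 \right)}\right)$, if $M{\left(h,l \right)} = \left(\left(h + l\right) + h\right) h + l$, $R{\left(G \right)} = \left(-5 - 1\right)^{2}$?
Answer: $-3382$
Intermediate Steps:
$R{\left(G \right)} = 36$ ($R{\left(G \right)} = \left(-6\right)^{2} = 36$)
$M{\left(h,l \right)} = l + h \left(l + 2 h\right)$ ($M{\left(h,l \right)} = \left(l + 2 h\right) h + l = h \left(l + 2 h\right) + l = l + h \left(l + 2 h\right)$)
$-22 + M{\left(-5,9 \right)} \left(31 - 43\right) \left(-16 + R{\left(-7 \right)}\right) = -22 + \left(9 + 2 \left(-5\right)^{2} - 45\right) \left(31 - 43\right) \left(-16 + 36\right) = -22 + \left(9 + 2 \cdot 25 - 45\right) \left(\left(-12\right) 20\right) = -22 + \left(9 + 50 - 45\right) \left(-240\right) = -22 + 14 \left(-240\right) = -22 - 3360 = -3382$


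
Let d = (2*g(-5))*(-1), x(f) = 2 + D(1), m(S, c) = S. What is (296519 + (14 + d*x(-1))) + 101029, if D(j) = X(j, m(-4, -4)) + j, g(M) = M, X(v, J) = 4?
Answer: 397632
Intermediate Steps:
D(j) = 4 + j
x(f) = 7 (x(f) = 2 + (4 + 1) = 2 + 5 = 7)
d = 10 (d = (2*(-5))*(-1) = -10*(-1) = 10)
(296519 + (14 + d*x(-1))) + 101029 = (296519 + (14 + 10*7)) + 101029 = (296519 + (14 + 70)) + 101029 = (296519 + 84) + 101029 = 296603 + 101029 = 397632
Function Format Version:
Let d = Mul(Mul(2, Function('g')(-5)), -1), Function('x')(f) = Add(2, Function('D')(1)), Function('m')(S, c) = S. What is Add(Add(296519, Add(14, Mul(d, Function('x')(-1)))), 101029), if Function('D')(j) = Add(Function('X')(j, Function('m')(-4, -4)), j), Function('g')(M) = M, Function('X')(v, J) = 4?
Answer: 397632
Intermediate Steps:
Function('D')(j) = Add(4, j)
Function('x')(f) = 7 (Function('x')(f) = Add(2, Add(4, 1)) = Add(2, 5) = 7)
d = 10 (d = Mul(Mul(2, -5), -1) = Mul(-10, -1) = 10)
Add(Add(296519, Add(14, Mul(d, Function('x')(-1)))), 101029) = Add(Add(296519, Add(14, Mul(10, 7))), 101029) = Add(Add(296519, Add(14, 70)), 101029) = Add(Add(296519, 84), 101029) = Add(296603, 101029) = 397632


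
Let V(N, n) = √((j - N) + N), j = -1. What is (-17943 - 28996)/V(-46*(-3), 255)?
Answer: 46939*I ≈ 46939.0*I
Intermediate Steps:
V(N, n) = I (V(N, n) = √((-1 - N) + N) = √(-1) = I)
(-17943 - 28996)/V(-46*(-3), 255) = (-17943 - 28996)/I = -(-46939)*I = 46939*I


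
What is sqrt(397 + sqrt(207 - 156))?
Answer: sqrt(397 + sqrt(51)) ≈ 20.103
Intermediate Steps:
sqrt(397 + sqrt(207 - 156)) = sqrt(397 + sqrt(51))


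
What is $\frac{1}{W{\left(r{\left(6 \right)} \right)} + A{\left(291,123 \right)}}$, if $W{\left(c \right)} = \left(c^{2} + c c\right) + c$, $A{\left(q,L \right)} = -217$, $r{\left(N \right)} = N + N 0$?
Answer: $- \frac{1}{139} \approx -0.0071942$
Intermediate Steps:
$r{\left(N \right)} = N$ ($r{\left(N \right)} = N + 0 = N$)
$W{\left(c \right)} = c + 2 c^{2}$ ($W{\left(c \right)} = \left(c^{2} + c^{2}\right) + c = 2 c^{2} + c = c + 2 c^{2}$)
$\frac{1}{W{\left(r{\left(6 \right)} \right)} + A{\left(291,123 \right)}} = \frac{1}{6 \left(1 + 2 \cdot 6\right) - 217} = \frac{1}{6 \left(1 + 12\right) - 217} = \frac{1}{6 \cdot 13 - 217} = \frac{1}{78 - 217} = \frac{1}{-139} = - \frac{1}{139}$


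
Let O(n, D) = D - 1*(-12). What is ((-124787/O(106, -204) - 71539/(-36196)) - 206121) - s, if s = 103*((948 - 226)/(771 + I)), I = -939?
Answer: -831167332353/4053952 ≈ -2.0503e+5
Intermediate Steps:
O(n, D) = 12 + D (O(n, D) = D + 12 = 12 + D)
s = -37183/84 (s = 103*((948 - 226)/(771 - 939)) = 103*(722/(-168)) = 103*(722*(-1/168)) = 103*(-361/84) = -37183/84 ≈ -442.65)
((-124787/O(106, -204) - 71539/(-36196)) - 206121) - s = ((-124787/(12 - 204) - 71539/(-36196)) - 206121) - 1*(-37183/84) = ((-124787/(-192) - 71539*(-1/36196)) - 206121) + 37183/84 = ((-124787*(-1/192) + 71539/36196) - 206121) + 37183/84 = ((124787/192 + 71539/36196) - 206121) + 37183/84 = (1132631435/1737408 - 206121) + 37183/84 = -356983642933/1737408 + 37183/84 = -831167332353/4053952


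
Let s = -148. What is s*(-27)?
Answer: 3996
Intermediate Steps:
s*(-27) = -148*(-27) = 3996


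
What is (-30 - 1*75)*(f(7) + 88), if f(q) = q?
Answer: -9975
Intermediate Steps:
(-30 - 1*75)*(f(7) + 88) = (-30 - 1*75)*(7 + 88) = (-30 - 75)*95 = -105*95 = -9975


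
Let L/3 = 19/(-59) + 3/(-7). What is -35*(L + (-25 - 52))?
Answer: 163655/59 ≈ 2773.8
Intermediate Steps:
L = -930/413 (L = 3*(19/(-59) + 3/(-7)) = 3*(19*(-1/59) + 3*(-1/7)) = 3*(-19/59 - 3/7) = 3*(-310/413) = -930/413 ≈ -2.2518)
-35*(L + (-25 - 52)) = -35*(-930/413 + (-25 - 52)) = -35*(-930/413 - 77) = -35*(-32731/413) = 163655/59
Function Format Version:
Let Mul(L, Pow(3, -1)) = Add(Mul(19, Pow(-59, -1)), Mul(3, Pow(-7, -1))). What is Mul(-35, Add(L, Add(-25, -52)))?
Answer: Rational(163655, 59) ≈ 2773.8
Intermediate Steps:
L = Rational(-930, 413) (L = Mul(3, Add(Mul(19, Pow(-59, -1)), Mul(3, Pow(-7, -1)))) = Mul(3, Add(Mul(19, Rational(-1, 59)), Mul(3, Rational(-1, 7)))) = Mul(3, Add(Rational(-19, 59), Rational(-3, 7))) = Mul(3, Rational(-310, 413)) = Rational(-930, 413) ≈ -2.2518)
Mul(-35, Add(L, Add(-25, -52))) = Mul(-35, Add(Rational(-930, 413), Add(-25, -52))) = Mul(-35, Add(Rational(-930, 413), -77)) = Mul(-35, Rational(-32731, 413)) = Rational(163655, 59)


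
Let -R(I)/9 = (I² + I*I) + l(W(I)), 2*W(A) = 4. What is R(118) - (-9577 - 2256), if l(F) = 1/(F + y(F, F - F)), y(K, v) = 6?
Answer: -1910401/8 ≈ -2.3880e+5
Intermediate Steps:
W(A) = 2 (W(A) = (½)*4 = 2)
l(F) = 1/(6 + F) (l(F) = 1/(F + 6) = 1/(6 + F))
R(I) = -9/8 - 18*I² (R(I) = -9*((I² + I*I) + 1/(6 + 2)) = -9*((I² + I²) + 1/8) = -9*(2*I² + ⅛) = -9*(⅛ + 2*I²) = -9/8 - 18*I²)
R(118) - (-9577 - 2256) = (-9/8 - 18*118²) - (-9577 - 2256) = (-9/8 - 18*13924) - 1*(-11833) = (-9/8 - 250632) + 11833 = -2005065/8 + 11833 = -1910401/8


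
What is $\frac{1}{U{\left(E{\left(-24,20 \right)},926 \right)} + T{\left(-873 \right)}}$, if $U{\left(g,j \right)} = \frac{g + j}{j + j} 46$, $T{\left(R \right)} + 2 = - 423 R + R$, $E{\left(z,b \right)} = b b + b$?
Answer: $\frac{463}{170586531} \approx 2.7142 \cdot 10^{-6}$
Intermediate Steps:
$E{\left(z,b \right)} = b + b^{2}$ ($E{\left(z,b \right)} = b^{2} + b = b + b^{2}$)
$T{\left(R \right)} = -2 - 422 R$ ($T{\left(R \right)} = -2 + \left(- 423 R + R\right) = -2 - 422 R$)
$U{\left(g,j \right)} = \frac{23 \left(g + j\right)}{j}$ ($U{\left(g,j \right)} = \frac{g + j}{2 j} 46 = \frac{23 \left(g + j\right)}{j}$)
$\frac{1}{U{\left(E{\left(-24,20 \right)},926 \right)} + T{\left(-873 \right)}} = \frac{1}{\left(23 + \frac{23 \cdot 20 \left(1 + 20\right)}{926}\right) - -368404} = \frac{1}{\left(23 + 23 \cdot 20 \cdot 21 \cdot \frac{1}{926}\right) + \left(-2 + 368406\right)} = \frac{1}{\left(23 + 23 \cdot 420 \cdot \frac{1}{926}\right) + 368404} = \frac{1}{\left(23 + \frac{4830}{463}\right) + 368404} = \frac{1}{\frac{15479}{463} + 368404} = \frac{1}{\frac{170586531}{463}} = \frac{463}{170586531}$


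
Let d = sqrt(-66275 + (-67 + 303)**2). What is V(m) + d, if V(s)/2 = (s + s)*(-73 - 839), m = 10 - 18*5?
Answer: 291840 + I*sqrt(10579) ≈ 2.9184e+5 + 102.85*I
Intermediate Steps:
m = -80 (m = 10 - 90 = -80)
V(s) = -3648*s (V(s) = 2*((s + s)*(-73 - 839)) = 2*((2*s)*(-912)) = 2*(-1824*s) = -3648*s)
d = I*sqrt(10579) (d = sqrt(-66275 + 236**2) = sqrt(-66275 + 55696) = sqrt(-10579) = I*sqrt(10579) ≈ 102.85*I)
V(m) + d = -3648*(-80) + I*sqrt(10579) = 291840 + I*sqrt(10579)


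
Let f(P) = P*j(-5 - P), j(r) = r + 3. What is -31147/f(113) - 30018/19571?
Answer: 219494027/254325145 ≈ 0.86304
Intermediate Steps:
j(r) = 3 + r
f(P) = P*(-2 - P) (f(P) = P*(3 + (-5 - P)) = P*(-2 - P))
-31147/f(113) - 30018/19571 = -31147*(-1/(113*(2 + 113))) - 30018/19571 = -31147/((-1*113*115)) - 30018*1/19571 = -31147/(-12995) - 30018/19571 = -31147*(-1/12995) - 30018/19571 = 31147/12995 - 30018/19571 = 219494027/254325145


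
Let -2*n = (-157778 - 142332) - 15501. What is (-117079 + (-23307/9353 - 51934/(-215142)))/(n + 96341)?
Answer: -10243199997602/22234759334433 ≈ -0.46068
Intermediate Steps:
n = 315611/2 (n = -((-157778 - 142332) - 15501)/2 = -(-300110 - 15501)/2 = -½*(-315611) = 315611/2 ≈ 1.5781e+5)
(-117079 + (-23307/9353 - 51934/(-215142)))/(n + 96341) = (-117079 + (-23307/9353 - 51934/(-215142)))/(315611/2 + 96341) = (-117079 + (-23307*1/9353 - 51934*(-1/215142)))/(508293/2) = (-117079 + (-23307/9353 + 1129/4677))*(2/508293) = (-117079 - 98447302/43743981)*(2/508293) = -5121599998801/43743981*2/508293 = -10243199997602/22234759334433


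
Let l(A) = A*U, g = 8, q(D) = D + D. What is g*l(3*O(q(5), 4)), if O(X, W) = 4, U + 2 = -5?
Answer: -672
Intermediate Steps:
q(D) = 2*D
U = -7 (U = -2 - 5 = -7)
l(A) = -7*A (l(A) = A*(-7) = -7*A)
g*l(3*O(q(5), 4)) = 8*(-21*4) = 8*(-7*12) = 8*(-84) = -672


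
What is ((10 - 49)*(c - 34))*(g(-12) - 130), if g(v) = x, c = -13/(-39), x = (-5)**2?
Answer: -137865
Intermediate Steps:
x = 25
c = 1/3 (c = -13*(-1/39) = 1/3 ≈ 0.33333)
g(v) = 25
((10 - 49)*(c - 34))*(g(-12) - 130) = ((10 - 49)*(1/3 - 34))*(25 - 130) = -39*(-101/3)*(-105) = 1313*(-105) = -137865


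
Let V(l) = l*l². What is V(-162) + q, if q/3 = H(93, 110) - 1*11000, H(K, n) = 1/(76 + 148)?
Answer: -959734269/224 ≈ -4.2845e+6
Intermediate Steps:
H(K, n) = 1/224
V(l) = l³
q = -7391997/224 (q = 3*(1/224 - 1*11000) = 3*(1/224 - 11000) = 3*(-2463999/224) = -7391997/224 ≈ -33000.)
V(-162) + q = (-162)³ - 7391997/224 = -4251528 - 7391997/224 = -959734269/224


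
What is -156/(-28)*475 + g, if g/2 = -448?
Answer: 12253/7 ≈ 1750.4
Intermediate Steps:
g = -896 (g = 2*(-448) = -896)
-156/(-28)*475 + g = -156/(-28)*475 - 896 = -156*(-1/28)*475 - 896 = (39/7)*475 - 896 = 18525/7 - 896 = 12253/7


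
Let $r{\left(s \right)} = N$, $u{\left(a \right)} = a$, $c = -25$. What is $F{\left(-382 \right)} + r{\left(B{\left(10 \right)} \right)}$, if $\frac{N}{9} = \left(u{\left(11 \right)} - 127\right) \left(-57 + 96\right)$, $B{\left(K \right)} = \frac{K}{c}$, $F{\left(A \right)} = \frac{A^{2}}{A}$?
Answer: $-41098$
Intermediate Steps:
$F{\left(A \right)} = A$
$B{\left(K \right)} = - \frac{K}{25}$ ($B{\left(K \right)} = \frac{K}{-25} = K \left(- \frac{1}{25}\right) = - \frac{K}{25}$)
$N = -40716$ ($N = 9 \left(11 - 127\right) \left(-57 + 96\right) = 9 \left(\left(-116\right) 39\right) = 9 \left(-4524\right) = -40716$)
$r{\left(s \right)} = -40716$
$F{\left(-382 \right)} + r{\left(B{\left(10 \right)} \right)} = -382 - 40716 = -41098$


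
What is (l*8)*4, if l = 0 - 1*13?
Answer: -416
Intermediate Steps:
l = -13 (l = 0 - 13 = -13)
(l*8)*4 = -13*8*4 = -104*4 = -416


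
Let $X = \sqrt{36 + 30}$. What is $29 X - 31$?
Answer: $-31 + 29 \sqrt{66} \approx 204.6$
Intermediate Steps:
$X = \sqrt{66} \approx 8.124$
$29 X - 31 = 29 \sqrt{66} - 31 = -31 + 29 \sqrt{66}$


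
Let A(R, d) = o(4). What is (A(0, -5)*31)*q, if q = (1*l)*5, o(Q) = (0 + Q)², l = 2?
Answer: 4960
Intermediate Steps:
o(Q) = Q²
A(R, d) = 16 (A(R, d) = 4² = 16)
q = 10 (q = (1*2)*5 = 2*5 = 10)
(A(0, -5)*31)*q = (16*31)*10 = 496*10 = 4960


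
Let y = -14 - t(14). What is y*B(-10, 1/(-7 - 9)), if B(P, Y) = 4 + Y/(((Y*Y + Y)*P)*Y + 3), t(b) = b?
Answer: -96592/867 ≈ -111.41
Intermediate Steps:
B(P, Y) = 4 + Y/(3 + P*Y*(Y + Y**2)) (B(P, Y) = 4 + Y/(((Y**2 + Y)*P)*Y + 3) = 4 + Y/(((Y + Y**2)*P)*Y + 3) = 4 + Y/((P*(Y + Y**2))*Y + 3) = 4 + Y/(P*Y*(Y + Y**2) + 3) = 4 + Y/(3 + P*Y*(Y + Y**2)))
y = -28 (y = -14 - 1*14 = -14 - 14 = -28)
y*B(-10, 1/(-7 - 9)) = -28*(12 + 1/(-7 - 9) + 4*(-10)*(1/(-7 - 9))**2 + 4*(-10)*(1/(-7 - 9))**3)/(3 - 10/(-7 - 9)**2 - 10/(-7 - 9)**3) = -28*(12 + 1/(-16) + 4*(-10)*(1/(-16))**2 + 4*(-10)*(1/(-16))**3)/(3 - 10*(1/(-16))**2 - 10*(1/(-16))**3) = -28*(12 - 1/16 + 4*(-10)*(-1/16)**2 + 4*(-10)*(-1/16)**3)/(3 - 10*(-1/16)**2 - 10*(-1/16)**3) = -28*(12 - 1/16 + 4*(-10)*(1/256) + 4*(-10)*(-1/4096))/(3 - 10*1/256 - 10*(-1/4096)) = -28*(12 - 1/16 - 5/32 + 5/512)/(3 - 5/128 + 5/2048) = -28*6037/(6069/2048*512) = -8192*6037/(867*512) = -28*24148/6069 = -96592/867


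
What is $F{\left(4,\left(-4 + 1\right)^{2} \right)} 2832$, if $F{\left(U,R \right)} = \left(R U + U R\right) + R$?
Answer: $229392$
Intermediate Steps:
$F{\left(U,R \right)} = R + 2 R U$ ($F{\left(U,R \right)} = \left(R U + R U\right) + R = 2 R U + R = R + 2 R U$)
$F{\left(4,\left(-4 + 1\right)^{2} \right)} 2832 = \left(-4 + 1\right)^{2} \left(1 + 2 \cdot 4\right) 2832 = \left(-3\right)^{2} \left(1 + 8\right) 2832 = 9 \cdot 9 \cdot 2832 = 81 \cdot 2832 = 229392$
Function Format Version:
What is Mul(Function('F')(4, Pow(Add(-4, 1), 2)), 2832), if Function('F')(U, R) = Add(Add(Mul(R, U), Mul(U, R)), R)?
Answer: 229392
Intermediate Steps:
Function('F')(U, R) = Add(R, Mul(2, R, U)) (Function('F')(U, R) = Add(Add(Mul(R, U), Mul(R, U)), R) = Add(Mul(2, R, U), R) = Add(R, Mul(2, R, U)))
Mul(Function('F')(4, Pow(Add(-4, 1), 2)), 2832) = Mul(Mul(Pow(Add(-4, 1), 2), Add(1, Mul(2, 4))), 2832) = Mul(Mul(Pow(-3, 2), Add(1, 8)), 2832) = Mul(Mul(9, 9), 2832) = Mul(81, 2832) = 229392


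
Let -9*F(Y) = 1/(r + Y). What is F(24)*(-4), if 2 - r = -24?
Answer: 2/225 ≈ 0.0088889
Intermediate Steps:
r = 26 (r = 2 - 1*(-24) = 2 + 24 = 26)
F(Y) = -1/(9*(26 + Y))
F(24)*(-4) = -1/(234 + 9*24)*(-4) = -1/(234 + 216)*(-4) = -1/450*(-4) = 2/225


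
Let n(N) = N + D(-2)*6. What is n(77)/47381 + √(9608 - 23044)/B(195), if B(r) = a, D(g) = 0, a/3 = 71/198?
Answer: 77/47381 + 132*I*√3359/71 ≈ 0.0016251 + 107.75*I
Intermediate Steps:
a = 71/66 (a = 3*(71/198) = 71/66 ≈ 1.0758)
n(N) = N (n(N) = N + 0*6 = N + 0 = N)
B(r) = 71/66
n(77)/47381 + √(9608 - 23044)/B(195) = 77/47381 + √(9608 - 23044)/(71/66) = 77*(1/47381) + √(-13436)*(66/71) = 77/47381 + (2*I*√3359)*(66/71) = 77/47381 + 132*I*√3359/71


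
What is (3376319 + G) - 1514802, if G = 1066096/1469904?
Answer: 171015771904/91869 ≈ 1.8615e+6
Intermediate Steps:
G = 66631/91869 (G = 1066096*(1/1469904) = 66631/91869 ≈ 0.72528)
(3376319 + G) - 1514802 = (3376319 + 66631/91869) - 1514802 = 310179116842/91869 - 1514802 = 171015771904/91869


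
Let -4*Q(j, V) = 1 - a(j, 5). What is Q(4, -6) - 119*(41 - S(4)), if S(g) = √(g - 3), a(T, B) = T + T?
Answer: -19033/4 ≈ -4758.3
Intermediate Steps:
a(T, B) = 2*T
Q(j, V) = -¼ + j/2 (Q(j, V) = -(1 - 2*j)/4 = -¼ + j/2)
S(g) = √(-3 + g)
Q(4, -6) - 119*(41 - S(4)) = (-¼ + (½)*4) - 119*(41 - √(-3 + 4)) = (-¼ + 2) - 119*(41 - √1) = 7/4 - 119*(41 - 1*1) = 7/4 - 119*(41 - 1) = 7/4 - 119*40 = 7/4 - 4760 = -19033/4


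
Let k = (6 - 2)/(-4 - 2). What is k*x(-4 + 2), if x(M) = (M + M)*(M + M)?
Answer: -32/3 ≈ -10.667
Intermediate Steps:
k = -⅔ (k = 4/(-6) = 4*(-⅙) = -⅔ ≈ -0.66667)
x(M) = 4*M² (x(M) = (2*M)*(2*M) = 4*M²)
k*x(-4 + 2) = -8*(-4 + 2)²/3 = -8*(-2)²/3 = -8*4/3 = -⅔*16 = -32/3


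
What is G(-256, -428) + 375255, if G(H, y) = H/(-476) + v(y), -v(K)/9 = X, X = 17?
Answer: 44637202/119 ≈ 3.7510e+5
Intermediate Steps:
v(K) = -153 (v(K) = -9*17 = -153)
G(H, y) = -153 - H/476 (G(H, y) = H/(-476) - 153 = -H/476 - 153 = -153 - H/476)
G(-256, -428) + 375255 = (-153 - 1/476*(-256)) + 375255 = (-153 + 64/119) + 375255 = -18143/119 + 375255 = 44637202/119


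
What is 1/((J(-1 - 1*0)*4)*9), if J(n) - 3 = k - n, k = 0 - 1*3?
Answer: 1/36 ≈ 0.027778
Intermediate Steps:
k = -3 (k = 0 - 3 = -3)
J(n) = -n (J(n) = 3 + (-3 - n) = -n)
1/((J(-1 - 1*0)*4)*9) = 1/((-(-1 - 1*0)*4)*9) = 1/((-(-1 + 0)*4)*9) = 1/((-1*(-1)*4)*9) = 1/((1*4)*9) = 1/(4*9) = 1/36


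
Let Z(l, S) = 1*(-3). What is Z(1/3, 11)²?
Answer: 9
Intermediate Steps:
Z(l, S) = -3
Z(1/3, 11)² = (-3)² = 9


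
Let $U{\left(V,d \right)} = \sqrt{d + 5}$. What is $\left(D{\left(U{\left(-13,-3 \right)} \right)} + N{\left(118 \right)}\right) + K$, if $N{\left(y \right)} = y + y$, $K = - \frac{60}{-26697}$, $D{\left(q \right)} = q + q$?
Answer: $\frac{2100184}{8899} + 2 \sqrt{2} \approx 238.83$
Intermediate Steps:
$U{\left(V,d \right)} = \sqrt{5 + d}$
$D{\left(q \right)} = 2 q$
$K = \frac{20}{8899}$ ($K = \left(-60\right) \left(- \frac{1}{26697}\right) = \frac{20}{8899} \approx 0.0022474$)
$N{\left(y \right)} = 2 y$
$\left(D{\left(U{\left(-13,-3 \right)} \right)} + N{\left(118 \right)}\right) + K = \left(2 \sqrt{5 - 3} + 2 \cdot 118\right) + \frac{20}{8899} = \left(2 \sqrt{2} + 236\right) + \frac{20}{8899} = \left(236 + 2 \sqrt{2}\right) + \frac{20}{8899} = \frac{2100184}{8899} + 2 \sqrt{2}$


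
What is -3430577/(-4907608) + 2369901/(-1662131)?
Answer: -5928476727221/8157087392648 ≈ -0.72679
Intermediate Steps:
-3430577/(-4907608) + 2369901/(-1662131) = -3430577*(-1/4907608) + 2369901*(-1/1662131) = 3430577/4907608 - 2369901/1662131 = -5928476727221/8157087392648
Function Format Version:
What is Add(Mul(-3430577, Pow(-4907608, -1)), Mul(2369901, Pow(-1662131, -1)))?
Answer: Rational(-5928476727221, 8157087392648) ≈ -0.72679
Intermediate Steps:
Add(Mul(-3430577, Pow(-4907608, -1)), Mul(2369901, Pow(-1662131, -1))) = Add(Mul(-3430577, Rational(-1, 4907608)), Mul(2369901, Rational(-1, 1662131))) = Add(Rational(3430577, 4907608), Rational(-2369901, 1662131)) = Rational(-5928476727221, 8157087392648)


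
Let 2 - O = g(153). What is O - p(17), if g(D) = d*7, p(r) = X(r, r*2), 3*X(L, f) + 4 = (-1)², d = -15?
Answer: 108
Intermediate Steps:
X(L, f) = -1 (X(L, f) = -4/3 + (⅓)*(-1)² = -4/3 + (⅓)*1 = -4/3 + ⅓ = -1)
p(r) = -1
g(D) = -105 (g(D) = -15*7 = -105)
O = 107 (O = 2 - 1*(-105) = 2 + 105 = 107)
O - p(17) = 107 - 1*(-1) = 107 + 1 = 108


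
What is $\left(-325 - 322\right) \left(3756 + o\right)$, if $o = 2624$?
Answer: $-4127860$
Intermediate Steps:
$\left(-325 - 322\right) \left(3756 + o\right) = \left(-325 - 322\right) \left(3756 + 2624\right) = \left(-647\right) 6380 = -4127860$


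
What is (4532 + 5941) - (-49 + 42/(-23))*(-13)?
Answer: 225682/23 ≈ 9812.3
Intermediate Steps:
(4532 + 5941) - (-49 + 42/(-23))*(-13) = 10473 - (-49 + 42*(-1/23))*(-13) = 10473 - (-49 - 42/23)*(-13) = 10473 - (-1169)*(-13)/23 = 10473 - 1*15197/23 = 10473 - 15197/23 = 225682/23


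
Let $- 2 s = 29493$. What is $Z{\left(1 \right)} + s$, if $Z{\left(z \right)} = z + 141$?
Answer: $- \frac{29209}{2} \approx -14605.0$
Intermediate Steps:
$Z{\left(z \right)} = 141 + z$
$s = - \frac{29493}{2}$ ($s = \left(- \frac{1}{2}\right) 29493 = - \frac{29493}{2} \approx -14747.0$)
$Z{\left(1 \right)} + s = \left(141 + 1\right) - \frac{29493}{2} = 142 - \frac{29493}{2} = - \frac{29209}{2}$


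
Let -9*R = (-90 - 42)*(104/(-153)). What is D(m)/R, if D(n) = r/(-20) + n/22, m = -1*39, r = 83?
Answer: 598077/1006720 ≈ 0.59408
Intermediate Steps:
m = -39
R = -4576/459 (R = -(-90 - 42)*104/(-153)/9 = -(-44)*104*(-1/153)/3 = -(-44)*(-104)/(3*153) = -1/9*4576/51 = -4576/459 ≈ -9.9695)
D(n) = -83/20 + n/22 (D(n) = 83/(-20) + n/22 = 83*(-1/20) + n*(1/22) = -83/20 + n/22)
D(m)/R = (-83/20 + (1/22)*(-39))/(-4576/459) = (-83/20 - 39/22)*(-459/4576) = -1303/220*(-459/4576) = 598077/1006720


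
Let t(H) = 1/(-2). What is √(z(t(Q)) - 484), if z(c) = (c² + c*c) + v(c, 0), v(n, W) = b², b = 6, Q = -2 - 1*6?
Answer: I*√1790/2 ≈ 21.154*I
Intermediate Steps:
Q = -8 (Q = -2 - 6 = -8)
t(H) = -½
v(n, W) = 36 (v(n, W) = 6² = 36)
z(c) = 36 + 2*c² (z(c) = (c² + c*c) + 36 = (c² + c²) + 36 = 2*c² + 36 = 36 + 2*c²)
√(z(t(Q)) - 484) = √((36 + 2*(-½)²) - 484) = √((36 + 2*(¼)) - 484) = √((36 + ½) - 484) = √(73/2 - 484) = √(-895/2) = I*√1790/2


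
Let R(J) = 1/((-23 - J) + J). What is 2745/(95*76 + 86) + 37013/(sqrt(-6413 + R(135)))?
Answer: 2745/7306 - 37013*I*sqrt(1357)/2950 ≈ 0.37572 - 462.19*I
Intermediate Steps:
R(J) = -1/23 (R(J) = 1/(-23) = -1/23)
2745/(95*76 + 86) + 37013/(sqrt(-6413 + R(135))) = 2745/(95*76 + 86) + 37013/(sqrt(-6413 - 1/23)) = 2745/(7220 + 86) + 37013/(sqrt(-147500/23)) = 2745/7306 + 37013/((50*I*sqrt(1357)/23)) = 2745*(1/7306) + 37013*(-I*sqrt(1357)/2950) = 2745/7306 - 37013*I*sqrt(1357)/2950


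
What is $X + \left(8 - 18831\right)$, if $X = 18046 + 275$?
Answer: $-502$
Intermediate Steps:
$X = 18321$
$X + \left(8 - 18831\right) = 18321 + \left(8 - 18831\right) = 18321 - 18823 = -502$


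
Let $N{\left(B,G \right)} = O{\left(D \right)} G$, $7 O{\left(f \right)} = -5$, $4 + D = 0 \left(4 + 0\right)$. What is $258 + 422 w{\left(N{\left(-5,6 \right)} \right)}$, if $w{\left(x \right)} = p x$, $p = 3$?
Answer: $- \frac{36174}{7} \approx -5167.7$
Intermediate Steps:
$D = -4$ ($D = -4 + 0 \left(4 + 0\right) = -4 + 0 \cdot 4 = -4 + 0 = -4$)
$O{\left(f \right)} = - \frac{5}{7}$ ($O{\left(f \right)} = \frac{1}{7} \left(-5\right) = - \frac{5}{7}$)
$N{\left(B,G \right)} = - \frac{5 G}{7}$
$w{\left(x \right)} = 3 x$
$258 + 422 w{\left(N{\left(-5,6 \right)} \right)} = 258 + 422 \cdot 3 \left(\left(- \frac{5}{7}\right) 6\right) = 258 + 422 \cdot 3 \left(- \frac{30}{7}\right) = 258 + 422 \left(- \frac{90}{7}\right) = 258 - \frac{37980}{7} = - \frac{36174}{7}$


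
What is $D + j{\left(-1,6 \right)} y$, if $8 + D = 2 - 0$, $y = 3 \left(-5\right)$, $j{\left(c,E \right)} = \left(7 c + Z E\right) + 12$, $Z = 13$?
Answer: $-1251$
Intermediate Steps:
$j{\left(c,E \right)} = 12 + 7 c + 13 E$ ($j{\left(c,E \right)} = \left(7 c + 13 E\right) + 12 = 12 + 7 c + 13 E$)
$y = -15$
$D = -6$ ($D = -8 + \left(2 - 0\right) = -8 + \left(2 + 0\right) = -8 + 2 = -6$)
$D + j{\left(-1,6 \right)} y = -6 + \left(12 + 7 \left(-1\right) + 13 \cdot 6\right) \left(-15\right) = -6 + \left(12 - 7 + 78\right) \left(-15\right) = -6 + 83 \left(-15\right) = -6 - 1245 = -1251$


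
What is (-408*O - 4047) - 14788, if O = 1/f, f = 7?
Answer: -132253/7 ≈ -18893.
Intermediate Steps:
O = ⅐ (O = 1/7 = ⅐ ≈ 0.14286)
(-408*O - 4047) - 14788 = (-408*⅐ - 4047) - 14788 = (-408/7 - 4047) - 14788 = -28737/7 - 14788 = -132253/7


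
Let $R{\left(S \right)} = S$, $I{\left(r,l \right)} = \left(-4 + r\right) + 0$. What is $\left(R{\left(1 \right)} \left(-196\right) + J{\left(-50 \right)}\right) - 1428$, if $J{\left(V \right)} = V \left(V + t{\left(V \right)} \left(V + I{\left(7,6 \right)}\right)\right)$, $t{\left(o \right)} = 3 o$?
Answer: $-351624$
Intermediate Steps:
$I{\left(r,l \right)} = -4 + r$
$J{\left(V \right)} = V \left(V + 3 V \left(3 + V\right)\right)$ ($J{\left(V \right)} = V \left(V + 3 V \left(V + \left(-4 + 7\right)\right)\right) = V \left(V + 3 V \left(V + 3\right)\right) = V \left(V + 3 V \left(3 + V\right)\right)$)
$\left(R{\left(1 \right)} \left(-196\right) + J{\left(-50 \right)}\right) - 1428 = \left(1 \left(-196\right) + \left(-50\right)^{2} \left(10 + 3 \left(-50\right)\right)\right) - 1428 = \left(-196 + 2500 \left(10 - 150\right)\right) - 1428 = \left(-196 + 2500 \left(-140\right)\right) - 1428 = \left(-196 - 350000\right) - 1428 = -350196 - 1428 = -351624$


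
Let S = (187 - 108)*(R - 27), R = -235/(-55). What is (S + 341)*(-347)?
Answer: 5551653/11 ≈ 5.0470e+5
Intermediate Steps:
R = 47/11 (R = -235*(-1/55) = 47/11 ≈ 4.2727)
S = -19750/11 (S = (187 - 108)*(47/11 - 27) = 79*(-250/11) = -19750/11 ≈ -1795.5)
(S + 341)*(-347) = (-19750/11 + 341)*(-347) = -15999/11*(-347) = 5551653/11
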